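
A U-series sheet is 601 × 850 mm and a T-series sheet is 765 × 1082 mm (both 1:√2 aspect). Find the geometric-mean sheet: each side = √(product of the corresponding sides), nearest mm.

678 × 959 mm

Short side: √(601 · 765) = √459765 ≈ 678.1 → 678 mm
Long side: √(850 · 1082) = √919700 ≈ 959.0 → 959 mm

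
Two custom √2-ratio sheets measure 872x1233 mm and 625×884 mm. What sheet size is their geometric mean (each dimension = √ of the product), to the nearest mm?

Short side: √(872 · 625) = √545000 ≈ 738.2 → 738 mm
Long side: √(1233 · 884) = √1089972 ≈ 1044.0 → 1044 mm

738 × 1044 mm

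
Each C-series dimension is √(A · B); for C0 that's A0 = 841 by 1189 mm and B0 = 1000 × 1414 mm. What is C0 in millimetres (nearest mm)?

Short: √(841 · 1000) = √841000 ≈ 917.1 mm.
Long: √(1189 · 1414) = √1681246 ≈ 1296.6 mm.

917 × 1297 mm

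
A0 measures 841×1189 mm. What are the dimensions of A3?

A1: ⌊1189/2⌋ × 841 = 594 × 841 mm
A2: ⌊841/2⌋ × 594 = 420 × 594 mm
A3: ⌊594/2⌋ × 420 = 297 × 420 mm

297 × 420 mm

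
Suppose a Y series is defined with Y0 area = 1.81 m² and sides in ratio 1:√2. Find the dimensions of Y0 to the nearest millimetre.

Let the short side be w mm. Then w · w√2 = 1.81 m² = 1,810,000 mm².
w² = 1,810,000/√2, so w ≈ 1131.3 mm; long side = w√2 ≈ 1599.9 mm.

1131 × 1600 mm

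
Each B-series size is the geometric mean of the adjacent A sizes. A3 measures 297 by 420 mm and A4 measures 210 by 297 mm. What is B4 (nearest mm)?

Short side: √(297 · 210) = √62370 ≈ 249.7 → 250 mm
Long side: √(420 · 297) = √124740 ≈ 353.2 → 353 mm

250 × 353 mm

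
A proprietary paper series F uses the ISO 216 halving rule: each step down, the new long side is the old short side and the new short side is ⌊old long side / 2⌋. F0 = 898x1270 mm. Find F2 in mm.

F1: ⌊1270/2⌋ × 898 = 635 × 898 mm
F2: ⌊898/2⌋ × 635 = 449 × 635 mm

449 × 635 mm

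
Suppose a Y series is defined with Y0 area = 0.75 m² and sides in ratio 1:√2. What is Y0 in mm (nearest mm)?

Let the short side be w mm. Then w · w√2 = 0.75 m² = 750,000 mm².
w² = 750,000/√2, so w ≈ 728.2 mm; long side = w√2 ≈ 1029.9 mm.

728 × 1030 mm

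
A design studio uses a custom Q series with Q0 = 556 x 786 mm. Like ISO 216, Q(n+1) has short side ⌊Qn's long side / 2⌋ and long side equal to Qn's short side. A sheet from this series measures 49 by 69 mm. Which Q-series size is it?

Q7

Q0: 556 × 786 mm
Q1: 393 × 556 mm
Q2: 278 × 393 mm
Q3: 196 × 278 mm
Q4: 139 × 196 mm
Q5: 98 × 139 mm
Q6: 69 × 98 mm
Q7: 49 × 69 mm
Q8: 34 × 49 mm
→ matches Q7.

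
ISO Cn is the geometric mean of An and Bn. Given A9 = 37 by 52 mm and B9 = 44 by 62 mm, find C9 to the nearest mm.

Short side: √(37 · 44) = √1628 ≈ 40.3 → 40 mm
Long side: √(52 · 62) = √3224 ≈ 56.8 → 57 mm

40 × 57 mm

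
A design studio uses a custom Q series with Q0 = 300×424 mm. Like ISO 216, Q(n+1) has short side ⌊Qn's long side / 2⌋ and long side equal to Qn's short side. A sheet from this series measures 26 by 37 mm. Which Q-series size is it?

Q0: 300 × 424 mm
Q1: 212 × 300 mm
Q2: 150 × 212 mm
Q3: 106 × 150 mm
Q4: 75 × 106 mm
Q5: 53 × 75 mm
Q6: 37 × 53 mm
Q7: 26 × 37 mm
Q8: 18 × 26 mm
→ matches Q7.

Q7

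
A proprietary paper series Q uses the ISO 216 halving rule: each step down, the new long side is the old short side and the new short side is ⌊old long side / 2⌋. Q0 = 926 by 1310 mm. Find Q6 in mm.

Q1 = 655 × 926 mm (from Q0 by 1 halving).
Q2: ⌊926/2⌋ × 655 = 463 × 655 mm
Q3: ⌊655/2⌋ × 463 = 327 × 463 mm
Q4: ⌊463/2⌋ × 327 = 231 × 327 mm
Q5: ⌊327/2⌋ × 231 = 163 × 231 mm
Q6: ⌊231/2⌋ × 163 = 115 × 163 mm

115 × 163 mm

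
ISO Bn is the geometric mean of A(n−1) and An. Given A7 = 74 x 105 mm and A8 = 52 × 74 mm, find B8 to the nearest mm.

Short side: √(74 · 52) = √3848 ≈ 62.0 → 62 mm
Long side: √(105 · 74) = √7770 ≈ 88.1 → 88 mm

62 × 88 mm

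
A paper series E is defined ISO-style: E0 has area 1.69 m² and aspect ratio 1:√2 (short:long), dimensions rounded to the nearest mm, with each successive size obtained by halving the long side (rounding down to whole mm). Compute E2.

Let E0's short side be w mm. w · w√2 = 1.69 m² = 1,690,000 mm², so w ≈ 1093.2 mm and w√2 ≈ 1546.0 mm → E0 = 1093 × 1546 mm.
E1: ⌊1546/2⌋ × 1093 = 773 × 1093 mm
E2: ⌊1093/2⌋ × 773 = 546 × 773 mm

546 × 773 mm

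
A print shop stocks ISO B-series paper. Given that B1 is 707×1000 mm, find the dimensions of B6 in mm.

125 × 176 mm

B2: ⌊1000/2⌋ × 707 = 500 × 707 mm
B3: ⌊707/2⌋ × 500 = 353 × 500 mm
B4: ⌊500/2⌋ × 353 = 250 × 353 mm
B5: ⌊353/2⌋ × 250 = 176 × 250 mm
B6: ⌊250/2⌋ × 176 = 125 × 176 mm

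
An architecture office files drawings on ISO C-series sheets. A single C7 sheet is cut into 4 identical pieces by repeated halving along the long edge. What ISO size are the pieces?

4 = 2^2, so 2 halving steps.
C7 → C8 → … → C9 after 2 steps.

C9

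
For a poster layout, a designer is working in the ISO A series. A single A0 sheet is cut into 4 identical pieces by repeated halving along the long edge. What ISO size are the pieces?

4 = 2^2, so 2 halving steps.
A0 → A1 → … → A2 after 2 steps.

A2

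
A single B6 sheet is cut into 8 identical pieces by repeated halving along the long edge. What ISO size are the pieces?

B9

8 = 2^3, so 3 halving steps.
B6 → B7 → … → B9 after 3 steps.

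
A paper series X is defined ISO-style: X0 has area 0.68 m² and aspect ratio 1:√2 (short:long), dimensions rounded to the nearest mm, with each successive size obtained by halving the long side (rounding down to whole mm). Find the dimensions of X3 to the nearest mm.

Let X0's short side be w mm. w · w√2 = 0.68 m² = 680,000 mm², so w ≈ 693.4 mm and w√2 ≈ 980.6 mm → X0 = 693 × 981 mm.
X1: ⌊981/2⌋ × 693 = 490 × 693 mm
X2: ⌊693/2⌋ × 490 = 346 × 490 mm
X3: ⌊490/2⌋ × 346 = 245 × 346 mm

245 × 346 mm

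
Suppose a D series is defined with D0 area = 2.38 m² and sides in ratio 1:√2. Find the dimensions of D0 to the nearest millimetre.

Let the short side be w mm. Then w · w√2 = 2.38 m² = 2,380,000 mm².
w² = 2,380,000/√2, so w ≈ 1297.3 mm; long side = w√2 ≈ 1834.6 mm.

1297 × 1835 mm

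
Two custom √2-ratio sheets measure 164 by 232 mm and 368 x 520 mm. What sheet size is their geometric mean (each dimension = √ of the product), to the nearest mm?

Short side: √(164 · 368) = √60352 ≈ 245.7 → 246 mm
Long side: √(232 · 520) = √120640 ≈ 347.3 → 347 mm

246 × 347 mm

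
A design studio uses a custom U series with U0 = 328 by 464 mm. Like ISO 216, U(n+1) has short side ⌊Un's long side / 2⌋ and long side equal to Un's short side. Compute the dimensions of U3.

U1: ⌊464/2⌋ × 328 = 232 × 328 mm
U2: ⌊328/2⌋ × 232 = 164 × 232 mm
U3: ⌊232/2⌋ × 164 = 116 × 164 mm

116 × 164 mm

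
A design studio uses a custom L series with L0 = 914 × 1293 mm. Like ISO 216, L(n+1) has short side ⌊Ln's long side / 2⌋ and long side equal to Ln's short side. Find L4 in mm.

228 × 323 mm

L1 = 646 × 914 mm (from L0 by 1 halving).
L2: ⌊914/2⌋ × 646 = 457 × 646 mm
L3: ⌊646/2⌋ × 457 = 323 × 457 mm
L4: ⌊457/2⌋ × 323 = 228 × 323 mm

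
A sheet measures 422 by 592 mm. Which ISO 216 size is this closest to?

A2 (420 × 594 mm)

Aspect ratio 592/422 ≈ 1.403 — close to the ISO √2 ≈ 1.414.
In the A-series (A0 area = 1 m²): A2 = 420 × 594 mm.
Off by 4 mm total — nearest standard size.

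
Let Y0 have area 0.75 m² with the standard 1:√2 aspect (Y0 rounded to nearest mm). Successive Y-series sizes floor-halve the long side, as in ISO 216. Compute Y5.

128 × 182 mm

Let Y0's short side be w mm. w · w√2 = 0.75 m² = 750,000 mm², so w ≈ 728.2 mm and w√2 ≈ 1029.9 mm → Y0 = 728 × 1030 mm.
Y1: ⌊1030/2⌋ × 728 = 515 × 728 mm
Y2: ⌊728/2⌋ × 515 = 364 × 515 mm
Y3: ⌊515/2⌋ × 364 = 257 × 364 mm
Y4: ⌊364/2⌋ × 257 = 182 × 257 mm
Y5: ⌊257/2⌋ × 182 = 128 × 182 mm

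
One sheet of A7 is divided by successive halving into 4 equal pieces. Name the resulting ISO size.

A9

4 = 2^2, so 2 halving steps.
A7 → A8 → … → A9 after 2 steps.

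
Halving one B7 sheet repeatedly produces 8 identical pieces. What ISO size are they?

B10

8 = 2^3, so 3 halving steps.
B7 → B8 → … → B10 after 3 steps.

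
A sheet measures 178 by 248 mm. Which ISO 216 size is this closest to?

Aspect ratio 248/178 ≈ 1.393 (ISO target is √2 ≈ 1.414).
In the B-series (B0 = 1000 × 1414 mm): B5 = 176 × 250 mm.
Off by 4 mm total — nearest standard size.

B5 (176 × 250 mm)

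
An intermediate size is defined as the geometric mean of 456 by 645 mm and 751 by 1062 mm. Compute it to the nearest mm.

Short side: √(456 · 751) = √342456 ≈ 585.2 → 585 mm
Long side: √(645 · 1062) = √684990 ≈ 827.6 → 828 mm

585 × 828 mm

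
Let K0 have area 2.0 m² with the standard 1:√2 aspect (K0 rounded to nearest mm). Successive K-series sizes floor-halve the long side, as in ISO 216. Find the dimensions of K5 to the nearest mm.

Let K0's short side be w mm. w · w√2 = 2.0 m² = 2,000,000 mm², so w ≈ 1189.2 mm and w√2 ≈ 1681.8 mm → K0 = 1189 × 1682 mm.
K1: ⌊1682/2⌋ × 1189 = 841 × 1189 mm
K2: ⌊1189/2⌋ × 841 = 594 × 841 mm
K3: ⌊841/2⌋ × 594 = 420 × 594 mm
K4: ⌊594/2⌋ × 420 = 297 × 420 mm
K5: ⌊420/2⌋ × 297 = 210 × 297 mm

210 × 297 mm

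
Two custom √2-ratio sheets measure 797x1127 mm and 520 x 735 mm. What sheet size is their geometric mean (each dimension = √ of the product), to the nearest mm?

644 × 910 mm

Short side: √(797 · 520) = √414440 ≈ 643.8 → 644 mm
Long side: √(1127 · 735) = √828345 ≈ 910.1 → 910 mm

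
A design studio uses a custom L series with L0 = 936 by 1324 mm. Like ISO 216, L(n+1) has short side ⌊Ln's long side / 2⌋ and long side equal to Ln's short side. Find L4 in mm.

L1: ⌊1324/2⌋ × 936 = 662 × 936 mm
L2: ⌊936/2⌋ × 662 = 468 × 662 mm
L3: ⌊662/2⌋ × 468 = 331 × 468 mm
L4: ⌊468/2⌋ × 331 = 234 × 331 mm

234 × 331 mm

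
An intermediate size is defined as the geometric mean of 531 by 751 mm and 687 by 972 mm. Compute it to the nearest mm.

Short side: √(531 · 687) = √364797 ≈ 604.0 → 604 mm
Long side: √(751 · 972) = √729972 ≈ 854.4 → 854 mm

604 × 854 mm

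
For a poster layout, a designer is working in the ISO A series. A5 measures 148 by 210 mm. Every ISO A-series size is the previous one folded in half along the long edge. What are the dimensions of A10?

A6: ⌊210/2⌋ × 148 = 105 × 148 mm
A7: ⌊148/2⌋ × 105 = 74 × 105 mm
A8: ⌊105/2⌋ × 74 = 52 × 74 mm
A9: ⌊74/2⌋ × 52 = 37 × 52 mm
A10: ⌊52/2⌋ × 37 = 26 × 37 mm

26 × 37 mm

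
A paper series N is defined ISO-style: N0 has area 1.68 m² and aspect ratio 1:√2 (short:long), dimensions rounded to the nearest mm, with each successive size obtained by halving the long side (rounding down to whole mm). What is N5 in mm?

192 × 272 mm

Let N0's short side be w mm. w · w√2 = 1.68 m² = 1,680,000 mm², so w ≈ 1089.9 mm and w√2 ≈ 1541.4 mm → N0 = 1090 × 1541 mm.
N1: ⌊1541/2⌋ × 1090 = 770 × 1090 mm
N2: ⌊1090/2⌋ × 770 = 545 × 770 mm
N3: ⌊770/2⌋ × 545 = 385 × 545 mm
N4: ⌊545/2⌋ × 385 = 272 × 385 mm
N5: ⌊385/2⌋ × 272 = 192 × 272 mm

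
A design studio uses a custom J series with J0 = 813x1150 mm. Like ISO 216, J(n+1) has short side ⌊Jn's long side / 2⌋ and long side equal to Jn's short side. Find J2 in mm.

J1: ⌊1150/2⌋ × 813 = 575 × 813 mm
J2: ⌊813/2⌋ × 575 = 406 × 575 mm

406 × 575 mm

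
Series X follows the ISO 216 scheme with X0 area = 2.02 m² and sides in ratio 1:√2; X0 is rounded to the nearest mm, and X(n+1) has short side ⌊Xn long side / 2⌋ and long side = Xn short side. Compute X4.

Let X0's short side be w mm. w · w√2 = 2.02 m² = 2,020,000 mm², so w ≈ 1195.1 mm and w√2 ≈ 1690.2 mm → X0 = 1195 × 1690 mm.
X1: ⌊1690/2⌋ × 1195 = 845 × 1195 mm
X2: ⌊1195/2⌋ × 845 = 597 × 845 mm
X3: ⌊845/2⌋ × 597 = 422 × 597 mm
X4: ⌊597/2⌋ × 422 = 298 × 422 mm

298 × 422 mm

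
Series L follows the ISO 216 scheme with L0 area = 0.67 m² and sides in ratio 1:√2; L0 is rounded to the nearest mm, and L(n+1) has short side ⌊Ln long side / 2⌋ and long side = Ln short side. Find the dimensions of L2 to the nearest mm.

344 × 486 mm

Let L0's short side be w mm. w · w√2 = 0.67 m² = 670,000 mm², so w ≈ 688.3 mm and w√2 ≈ 973.4 mm → L0 = 688 × 973 mm.
L1: ⌊973/2⌋ × 688 = 486 × 688 mm
L2: ⌊688/2⌋ × 486 = 344 × 486 mm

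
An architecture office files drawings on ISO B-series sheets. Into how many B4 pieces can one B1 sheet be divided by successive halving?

8

Each ISO step halves the sheet: 1 × B1 → 2 × B2 → 4 × B3 → 8 × B4
From B1 to B4 is 3 halving steps: 2^3 = 8.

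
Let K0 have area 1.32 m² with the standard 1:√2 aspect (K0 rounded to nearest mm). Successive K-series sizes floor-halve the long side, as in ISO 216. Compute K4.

241 × 341 mm

Let K0's short side be w mm. w · w√2 = 1.32 m² = 1,320,000 mm², so w ≈ 966.1 mm and w√2 ≈ 1366.3 mm → K0 = 966 × 1366 mm.
K1: ⌊1366/2⌋ × 966 = 683 × 966 mm
K2: ⌊966/2⌋ × 683 = 483 × 683 mm
K3: ⌊683/2⌋ × 483 = 341 × 483 mm
K4: ⌊483/2⌋ × 341 = 241 × 341 mm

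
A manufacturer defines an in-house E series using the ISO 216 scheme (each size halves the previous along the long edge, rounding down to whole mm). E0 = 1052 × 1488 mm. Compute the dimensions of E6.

131 × 186 mm

E1: ⌊1488/2⌋ × 1052 = 744 × 1052 mm
E2: ⌊1052/2⌋ × 744 = 526 × 744 mm
E3: ⌊744/2⌋ × 526 = 372 × 526 mm
E4: ⌊526/2⌋ × 372 = 263 × 372 mm
E5: ⌊372/2⌋ × 263 = 186 × 263 mm
E6: ⌊263/2⌋ × 186 = 131 × 186 mm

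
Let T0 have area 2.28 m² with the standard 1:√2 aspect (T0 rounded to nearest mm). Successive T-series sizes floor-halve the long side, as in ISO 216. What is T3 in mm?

Let T0's short side be w mm. w · w√2 = 2.28 m² = 2,280,000 mm², so w ≈ 1269.7 mm and w√2 ≈ 1795.7 mm → T0 = 1270 × 1796 mm.
T1: ⌊1796/2⌋ × 1270 = 898 × 1270 mm
T2: ⌊1270/2⌋ × 898 = 635 × 898 mm
T3: ⌊898/2⌋ × 635 = 449 × 635 mm

449 × 635 mm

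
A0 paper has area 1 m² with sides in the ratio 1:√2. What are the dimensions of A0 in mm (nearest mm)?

Let the short side be w mm. Then the long side is w√2 and w · w√2 = 10⁶ mm².
w² = 10⁶/√2, so w = 1000 / 2^(1/4) ≈ 840.9 mm; long side = 1000 · 2^(1/4) ≈ 1189.2 mm.

841 × 1189 mm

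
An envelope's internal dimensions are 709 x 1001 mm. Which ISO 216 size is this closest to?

Aspect ratio 1001/709 ≈ 1.412 — close to the ISO √2 ≈ 1.414.
In the B-series (B0 = 1000 × 1414 mm): B1 = 707 × 1000 mm.
Off by 3 mm total — nearest standard size.

B1 (707 × 1000 mm)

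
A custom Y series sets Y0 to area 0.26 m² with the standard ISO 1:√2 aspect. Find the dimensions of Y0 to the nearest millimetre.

Let the short side be w mm. Then w · w√2 = 0.26 m² = 260,000 mm².
w² = 260,000/√2, so w ≈ 428.8 mm; long side = w√2 ≈ 606.4 mm.

429 × 606 mm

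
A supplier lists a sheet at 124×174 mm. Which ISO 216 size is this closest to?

Aspect ratio 174/124 ≈ 1.403 — close to the ISO √2 ≈ 1.414.
In the B-series (B0 = 1000 × 1414 mm): B6 = 125 × 176 mm.
Off by 3 mm total — nearest standard size.

B6 (125 × 176 mm)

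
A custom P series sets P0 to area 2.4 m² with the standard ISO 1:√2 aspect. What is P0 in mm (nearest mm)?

Let the short side be w mm. Then w · w√2 = 2.4 m² = 2,400,000 mm².
w² = 2,400,000/√2, so w ≈ 1302.7 mm; long side = w√2 ≈ 1842.3 mm.

1303 × 1842 mm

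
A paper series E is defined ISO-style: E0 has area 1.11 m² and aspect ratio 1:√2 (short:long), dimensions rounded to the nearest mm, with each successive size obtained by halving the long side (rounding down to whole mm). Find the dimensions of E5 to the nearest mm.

156 × 221 mm

Let E0's short side be w mm. w · w√2 = 1.11 m² = 1,110,000 mm², so w ≈ 885.9 mm and w√2 ≈ 1252.9 mm → E0 = 886 × 1253 mm.
E1: ⌊1253/2⌋ × 886 = 626 × 886 mm
E2: ⌊886/2⌋ × 626 = 443 × 626 mm
E3: ⌊626/2⌋ × 443 = 313 × 443 mm
E4: ⌊443/2⌋ × 313 = 221 × 313 mm
E5: ⌊313/2⌋ × 221 = 156 × 221 mm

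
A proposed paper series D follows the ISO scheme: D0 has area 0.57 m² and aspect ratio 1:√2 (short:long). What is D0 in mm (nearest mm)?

Let the short side be w mm. Then w · w√2 = 0.57 m² = 570,000 mm².
w² = 570,000/√2, so w ≈ 634.9 mm; long side = w√2 ≈ 897.8 mm.

635 × 898 mm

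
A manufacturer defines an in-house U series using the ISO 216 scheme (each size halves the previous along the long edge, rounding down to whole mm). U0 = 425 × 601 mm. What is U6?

53 × 75 mm

U1 = 300 × 425 mm (from U0 by 1 halving).
U2: ⌊425/2⌋ × 300 = 212 × 300 mm
U3: ⌊300/2⌋ × 212 = 150 × 212 mm
U4: ⌊212/2⌋ × 150 = 106 × 150 mm
U5: ⌊150/2⌋ × 106 = 75 × 106 mm
U6: ⌊106/2⌋ × 75 = 53 × 75 mm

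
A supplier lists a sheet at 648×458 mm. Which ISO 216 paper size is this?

Aspect ratio 648/458 ≈ 1.415 — close to the ISO √2 ≈ 1.414.
In the C-series (envelope sizes, between A and B): C2 = 458 × 648 mm.

C2 (458 × 648 mm)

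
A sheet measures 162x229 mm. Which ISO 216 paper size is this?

C5 (162 × 229 mm)

Aspect ratio 229/162 ≈ 1.414 — close to the ISO √2 ≈ 1.414.
In the C-series (envelope sizes, between A and B): C5 = 162 × 229 mm.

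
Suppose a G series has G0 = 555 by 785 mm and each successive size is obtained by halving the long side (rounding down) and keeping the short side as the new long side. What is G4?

G1: ⌊785/2⌋ × 555 = 392 × 555 mm
G2: ⌊555/2⌋ × 392 = 277 × 392 mm
G3: ⌊392/2⌋ × 277 = 196 × 277 mm
G4: ⌊277/2⌋ × 196 = 138 × 196 mm

138 × 196 mm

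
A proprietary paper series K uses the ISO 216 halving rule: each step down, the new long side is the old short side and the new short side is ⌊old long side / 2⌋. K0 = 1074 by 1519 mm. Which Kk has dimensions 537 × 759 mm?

K2

K0: 1074 × 1519 mm
K1: 759 × 1074 mm
K2: 537 × 759 mm
K3: 379 × 537 mm
→ matches K2.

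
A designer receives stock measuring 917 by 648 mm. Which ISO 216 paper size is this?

C1 (648 × 917 mm)

Aspect ratio 917/648 ≈ 1.415 — close to the ISO √2 ≈ 1.414.
In the C-series (envelope sizes, between A and B): C1 = 648 × 917 mm.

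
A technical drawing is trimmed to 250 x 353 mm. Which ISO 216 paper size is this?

B4 (250 × 353 mm)

Aspect ratio 353/250 ≈ 1.412 — close to the ISO √2 ≈ 1.414.
In the B-series (B0 = 1000 × 1414 mm): B4 = 250 × 353 mm.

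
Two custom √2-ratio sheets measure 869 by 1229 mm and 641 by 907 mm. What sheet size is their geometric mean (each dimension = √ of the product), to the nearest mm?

746 × 1056 mm

Short side: √(869 · 641) = √557029 ≈ 746.3 → 746 mm
Long side: √(1229 · 907) = √1114703 ≈ 1055.8 → 1056 mm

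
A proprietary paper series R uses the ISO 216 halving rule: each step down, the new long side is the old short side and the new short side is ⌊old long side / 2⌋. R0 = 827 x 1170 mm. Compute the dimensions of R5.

R1: ⌊1170/2⌋ × 827 = 585 × 827 mm
R2: ⌊827/2⌋ × 585 = 413 × 585 mm
R3: ⌊585/2⌋ × 413 = 292 × 413 mm
R4: ⌊413/2⌋ × 292 = 206 × 292 mm
R5: ⌊292/2⌋ × 206 = 146 × 206 mm

146 × 206 mm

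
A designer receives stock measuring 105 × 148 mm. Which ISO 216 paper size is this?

Aspect ratio 148/105 ≈ 1.410 — close to the ISO √2 ≈ 1.414.
In the A-series (A0 area = 1 m²): A6 = 105 × 148 mm.

A6 (105 × 148 mm)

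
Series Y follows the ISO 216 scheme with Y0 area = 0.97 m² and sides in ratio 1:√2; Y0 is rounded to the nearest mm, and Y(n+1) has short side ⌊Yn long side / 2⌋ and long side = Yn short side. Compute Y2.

Let Y0's short side be w mm. w · w√2 = 0.97 m² = 970,000 mm², so w ≈ 828.2 mm and w√2 ≈ 1171.2 mm → Y0 = 828 × 1171 mm.
Y1: ⌊1171/2⌋ × 828 = 585 × 828 mm
Y2: ⌊828/2⌋ × 585 = 414 × 585 mm

414 × 585 mm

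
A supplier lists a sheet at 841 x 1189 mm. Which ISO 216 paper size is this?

Aspect ratio 1189/841 ≈ 1.414 — close to the ISO √2 ≈ 1.414.
In the A-series (A0 area = 1 m²): A0 = 841 × 1189 mm.

A0 (841 × 1189 mm)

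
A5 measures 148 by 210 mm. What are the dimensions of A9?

A6: ⌊210/2⌋ × 148 = 105 × 148 mm
A7: ⌊148/2⌋ × 105 = 74 × 105 mm
A8: ⌊105/2⌋ × 74 = 52 × 74 mm
A9: ⌊74/2⌋ × 52 = 37 × 52 mm

37 × 52 mm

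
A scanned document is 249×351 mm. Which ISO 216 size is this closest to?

B4 (250 × 353 mm)

Aspect ratio 351/249 ≈ 1.410 — close to the ISO √2 ≈ 1.414.
In the B-series (B0 = 1000 × 1414 mm): B4 = 250 × 353 mm.
Off by 3 mm total — nearest standard size.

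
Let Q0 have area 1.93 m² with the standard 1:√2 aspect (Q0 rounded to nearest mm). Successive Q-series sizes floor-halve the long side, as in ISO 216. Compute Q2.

584 × 826 mm

Let Q0's short side be w mm. w · w√2 = 1.93 m² = 1,930,000 mm², so w ≈ 1168.2 mm and w√2 ≈ 1652.1 mm → Q0 = 1168 × 1652 mm.
Q1: ⌊1652/2⌋ × 1168 = 826 × 1168 mm
Q2: ⌊1168/2⌋ × 826 = 584 × 826 mm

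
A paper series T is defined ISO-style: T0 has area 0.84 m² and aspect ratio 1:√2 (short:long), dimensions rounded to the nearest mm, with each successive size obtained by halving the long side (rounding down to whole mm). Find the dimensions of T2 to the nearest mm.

385 × 545 mm

Let T0's short side be w mm. w · w√2 = 0.84 m² = 840,000 mm², so w ≈ 770.7 mm and w√2 ≈ 1089.9 mm → T0 = 771 × 1090 mm.
T1: ⌊1090/2⌋ × 771 = 545 × 771 mm
T2: ⌊771/2⌋ × 545 = 385 × 545 mm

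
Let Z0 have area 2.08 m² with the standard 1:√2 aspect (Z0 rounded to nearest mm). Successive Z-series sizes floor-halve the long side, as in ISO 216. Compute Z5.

214 × 303 mm

Let Z0's short side be w mm. w · w√2 = 2.08 m² = 2,080,000 mm², so w ≈ 1212.8 mm and w√2 ≈ 1715.1 mm → Z0 = 1213 × 1715 mm.
Z1: ⌊1715/2⌋ × 1213 = 857 × 1213 mm
Z2: ⌊1213/2⌋ × 857 = 606 × 857 mm
Z3: ⌊857/2⌋ × 606 = 428 × 606 mm
Z4: ⌊606/2⌋ × 428 = 303 × 428 mm
Z5: ⌊428/2⌋ × 303 = 214 × 303 mm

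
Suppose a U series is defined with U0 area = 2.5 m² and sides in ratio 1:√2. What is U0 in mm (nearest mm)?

Let the short side be w mm. Then w · w√2 = 2.5 m² = 2,500,000 mm².
w² = 2,500,000/√2, so w ≈ 1329.6 mm; long side = w√2 ≈ 1880.3 mm.

1330 × 1880 mm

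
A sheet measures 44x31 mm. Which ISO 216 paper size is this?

Aspect ratio 44/31 ≈ 1.419 — close to the ISO √2 ≈ 1.414.
In the B-series (B0 = 1000 × 1414 mm): B10 = 31 × 44 mm.

B10 (31 × 44 mm)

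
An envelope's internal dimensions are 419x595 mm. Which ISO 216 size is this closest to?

A2 (420 × 594 mm)

Aspect ratio 595/419 ≈ 1.420 — close to the ISO √2 ≈ 1.414.
In the A-series (A0 area = 1 m²): A2 = 420 × 594 mm.
Off by 2 mm total — nearest standard size.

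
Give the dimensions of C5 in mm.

C0 = 917 × 1297 mm (C0 is the geometric mean of A0 and B0, aspect 1:√2).
C1: ⌊1297/2⌋ × 917 = 648 × 917 mm
C2: ⌊917/2⌋ × 648 = 458 × 648 mm
C3: ⌊648/2⌋ × 458 = 324 × 458 mm
C4: ⌊458/2⌋ × 324 = 229 × 324 mm
C5: ⌊324/2⌋ × 229 = 162 × 229 mm

162 × 229 mm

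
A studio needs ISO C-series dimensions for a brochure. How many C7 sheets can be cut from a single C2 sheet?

32

Each ISO step halves the sheet: 1 × C2 → 2 × C3 → 4 × C4 → 8 × C5 → …
From C2 to C7 is 5 halving steps: 2^5 = 32.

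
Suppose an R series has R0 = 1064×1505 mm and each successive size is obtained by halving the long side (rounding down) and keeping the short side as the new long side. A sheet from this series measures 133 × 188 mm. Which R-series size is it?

R6

R0: 1064 × 1505 mm
R1: 752 × 1064 mm
R2: 532 × 752 mm
R3: 376 × 532 mm
R4: 266 × 376 mm
R5: 188 × 266 mm
R6: 133 × 188 mm
R7: 94 × 133 mm
→ matches R6.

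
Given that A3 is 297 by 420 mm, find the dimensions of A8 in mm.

A4: ⌊420/2⌋ × 297 = 210 × 297 mm
A5: ⌊297/2⌋ × 210 = 148 × 210 mm
A6: ⌊210/2⌋ × 148 = 105 × 148 mm
A7: ⌊148/2⌋ × 105 = 74 × 105 mm
A8: ⌊105/2⌋ × 74 = 52 × 74 mm

52 × 74 mm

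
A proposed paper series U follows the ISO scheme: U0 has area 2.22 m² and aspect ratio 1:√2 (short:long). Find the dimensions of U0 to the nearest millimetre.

1253 × 1772 mm

Let the short side be w mm. Then w · w√2 = 2.22 m² = 2,220,000 mm².
w² = 2,220,000/√2, so w ≈ 1252.9 mm; long side = w√2 ≈ 1771.9 mm.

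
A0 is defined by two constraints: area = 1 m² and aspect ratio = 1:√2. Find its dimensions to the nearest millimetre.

841 × 1189 mm

Let the short side be w mm. Then the long side is w√2 and w · w√2 = 10⁶ mm².
w² = 10⁶/√2, so w = 1000 / 2^(1/4) ≈ 840.9 mm; long side = 1000 · 2^(1/4) ≈ 1189.2 mm.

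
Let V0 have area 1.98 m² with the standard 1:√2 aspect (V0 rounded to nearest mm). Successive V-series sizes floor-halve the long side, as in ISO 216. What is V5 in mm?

209 × 295 mm

Let V0's short side be w mm. w · w√2 = 1.98 m² = 1,980,000 mm², so w ≈ 1183.2 mm and w√2 ≈ 1673.4 mm → V0 = 1183 × 1673 mm.
V1: ⌊1673/2⌋ × 1183 = 836 × 1183 mm
V2: ⌊1183/2⌋ × 836 = 591 × 836 mm
V3: ⌊836/2⌋ × 591 = 418 × 591 mm
V4: ⌊591/2⌋ × 418 = 295 × 418 mm
V5: ⌊418/2⌋ × 295 = 209 × 295 mm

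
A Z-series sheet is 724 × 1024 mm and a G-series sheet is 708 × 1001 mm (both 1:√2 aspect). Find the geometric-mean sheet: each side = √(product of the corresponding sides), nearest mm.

716 × 1012 mm

Short side: √(724 · 708) = √512592 ≈ 716.0 → 716 mm
Long side: √(1024 · 1001) = √1025024 ≈ 1012.4 → 1012 mm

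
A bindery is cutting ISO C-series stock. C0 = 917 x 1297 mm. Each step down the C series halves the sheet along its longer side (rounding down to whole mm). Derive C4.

C1: ⌊1297/2⌋ × 917 = 648 × 917 mm
C2: ⌊917/2⌋ × 648 = 458 × 648 mm
C3: ⌊648/2⌋ × 458 = 324 × 458 mm
C4: ⌊458/2⌋ × 324 = 229 × 324 mm

229 × 324 mm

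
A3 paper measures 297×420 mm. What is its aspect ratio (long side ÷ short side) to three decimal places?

1.414

420 / 297 = 1.414
Matches √2 ≈ 1.414 — the ISO 216 defining ratio.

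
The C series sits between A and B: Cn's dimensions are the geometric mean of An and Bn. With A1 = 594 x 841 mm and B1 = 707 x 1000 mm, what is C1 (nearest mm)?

648 × 917 mm

Short side: √(594 · 707) = √419958 ≈ 648.0 → 648 mm
Long side: √(841 · 1000) = √841000 ≈ 917.1 → 917 mm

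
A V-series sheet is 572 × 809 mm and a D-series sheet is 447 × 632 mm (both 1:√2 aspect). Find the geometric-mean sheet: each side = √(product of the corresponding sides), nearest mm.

506 × 715 mm

Short side: √(572 · 447) = √255684 ≈ 505.7 → 506 mm
Long side: √(809 · 632) = √511288 ≈ 715.0 → 715 mm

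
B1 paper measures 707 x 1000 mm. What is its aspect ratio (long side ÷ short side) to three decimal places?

1.414

1000 / 707 = 1.414
Matches √2 ≈ 1.414 — the ISO 216 defining ratio.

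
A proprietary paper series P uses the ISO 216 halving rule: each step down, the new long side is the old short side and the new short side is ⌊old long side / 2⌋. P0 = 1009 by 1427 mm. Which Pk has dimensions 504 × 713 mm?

P2

P0: 1009 × 1427 mm
P1: 713 × 1009 mm
P2: 504 × 713 mm
P3: 356 × 504 mm
→ matches P2.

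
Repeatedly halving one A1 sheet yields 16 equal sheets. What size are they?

A5

16 = 2^4, so 4 halving steps.
A1 → A2 → … → A5 after 4 steps.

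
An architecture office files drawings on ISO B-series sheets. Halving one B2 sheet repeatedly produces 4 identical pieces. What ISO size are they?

B4

4 = 2^2, so 2 halving steps.
B2 → B3 → … → B4 after 2 steps.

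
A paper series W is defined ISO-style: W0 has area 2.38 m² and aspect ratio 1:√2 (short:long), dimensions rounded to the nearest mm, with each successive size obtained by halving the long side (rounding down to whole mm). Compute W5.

Let W0's short side be w mm. w · w√2 = 2.38 m² = 2,380,000 mm², so w ≈ 1297.3 mm and w√2 ≈ 1834.6 mm → W0 = 1297 × 1835 mm.
W1: ⌊1835/2⌋ × 1297 = 917 × 1297 mm
W2: ⌊1297/2⌋ × 917 = 648 × 917 mm
W3: ⌊917/2⌋ × 648 = 458 × 648 mm
W4: ⌊648/2⌋ × 458 = 324 × 458 mm
W5: ⌊458/2⌋ × 324 = 229 × 324 mm

229 × 324 mm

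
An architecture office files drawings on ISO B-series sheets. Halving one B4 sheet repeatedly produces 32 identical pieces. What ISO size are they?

32 = 2^5, so 5 halving steps.
B4 → B5 → … → B9 after 5 steps.

B9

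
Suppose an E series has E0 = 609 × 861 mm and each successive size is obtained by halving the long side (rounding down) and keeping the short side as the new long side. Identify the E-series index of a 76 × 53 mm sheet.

E7

E0: 609 × 861 mm
E1: 430 × 609 mm
E2: 304 × 430 mm
E3: 215 × 304 mm
E4: 152 × 215 mm
E5: 107 × 152 mm
E6: 76 × 107 mm
E7: 53 × 76 mm
E8: 38 × 53 mm
→ matches E7.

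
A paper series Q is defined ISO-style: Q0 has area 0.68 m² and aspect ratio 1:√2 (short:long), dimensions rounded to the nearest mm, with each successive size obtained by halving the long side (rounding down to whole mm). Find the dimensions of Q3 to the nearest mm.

Let Q0's short side be w mm. w · w√2 = 0.68 m² = 680,000 mm², so w ≈ 693.4 mm and w√2 ≈ 980.6 mm → Q0 = 693 × 981 mm.
Q1: ⌊981/2⌋ × 693 = 490 × 693 mm
Q2: ⌊693/2⌋ × 490 = 346 × 490 mm
Q3: ⌊490/2⌋ × 346 = 245 × 346 mm

245 × 346 mm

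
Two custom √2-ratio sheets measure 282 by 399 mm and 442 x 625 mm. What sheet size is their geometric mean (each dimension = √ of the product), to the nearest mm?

353 × 499 mm

Short side: √(282 · 442) = √124644 ≈ 353.0 → 353 mm
Long side: √(399 · 625) = √249375 ≈ 499.4 → 499 mm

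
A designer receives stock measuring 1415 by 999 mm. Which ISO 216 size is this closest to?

B0 (1000 × 1414 mm)

Aspect ratio 1415/999 ≈ 1.416 — close to the ISO √2 ≈ 1.414.
In the B-series (B0 = 1000 × 1414 mm): B0 = 1000 × 1414 mm.
Off by 2 mm total — nearest standard size.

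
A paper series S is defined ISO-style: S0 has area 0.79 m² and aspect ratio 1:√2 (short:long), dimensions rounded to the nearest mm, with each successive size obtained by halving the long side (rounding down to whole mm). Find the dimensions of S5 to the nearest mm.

132 × 186 mm

Let S0's short side be w mm. w · w√2 = 0.79 m² = 790,000 mm², so w ≈ 747.4 mm and w√2 ≈ 1057.0 mm → S0 = 747 × 1057 mm.
S1: ⌊1057/2⌋ × 747 = 528 × 747 mm
S2: ⌊747/2⌋ × 528 = 373 × 528 mm
S3: ⌊528/2⌋ × 373 = 264 × 373 mm
S4: ⌊373/2⌋ × 264 = 186 × 264 mm
S5: ⌊264/2⌋ × 186 = 132 × 186 mm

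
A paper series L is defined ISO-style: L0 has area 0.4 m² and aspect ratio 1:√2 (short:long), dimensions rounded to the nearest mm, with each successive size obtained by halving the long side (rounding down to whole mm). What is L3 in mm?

Let L0's short side be w mm. w · w√2 = 0.4 m² = 400,000 mm², so w ≈ 531.8 mm and w√2 ≈ 752.1 mm → L0 = 532 × 752 mm.
L1: ⌊752/2⌋ × 532 = 376 × 532 mm
L2: ⌊532/2⌋ × 376 = 266 × 376 mm
L3: ⌊376/2⌋ × 266 = 188 × 266 mm

188 × 266 mm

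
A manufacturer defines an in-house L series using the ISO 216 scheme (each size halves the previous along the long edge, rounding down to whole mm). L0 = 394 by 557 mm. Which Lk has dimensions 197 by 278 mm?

L0: 394 × 557 mm
L1: 278 × 394 mm
L2: 197 × 278 mm
L3: 139 × 197 mm
→ matches L2.

L2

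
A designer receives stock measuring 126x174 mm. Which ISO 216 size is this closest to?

B6 (125 × 176 mm)

Aspect ratio 174/126 ≈ 1.381 (ISO target is √2 ≈ 1.414).
In the B-series (B0 = 1000 × 1414 mm): B6 = 125 × 176 mm.
Off by 3 mm total — nearest standard size.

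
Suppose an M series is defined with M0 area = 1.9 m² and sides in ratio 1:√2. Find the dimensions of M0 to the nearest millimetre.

Let the short side be w mm. Then w · w√2 = 1.9 m² = 1,900,000 mm².
w² = 1,900,000/√2, so w ≈ 1159.1 mm; long side = w√2 ≈ 1639.2 mm.

1159 × 1639 mm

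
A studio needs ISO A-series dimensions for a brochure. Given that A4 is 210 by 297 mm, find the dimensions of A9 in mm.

A5: ⌊297/2⌋ × 210 = 148 × 210 mm
A6: ⌊210/2⌋ × 148 = 105 × 148 mm
A7: ⌊148/2⌋ × 105 = 74 × 105 mm
A8: ⌊105/2⌋ × 74 = 52 × 74 mm
A9: ⌊74/2⌋ × 52 = 37 × 52 mm

37 × 52 mm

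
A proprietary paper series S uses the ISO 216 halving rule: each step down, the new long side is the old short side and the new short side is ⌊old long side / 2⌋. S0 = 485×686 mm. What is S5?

85 × 121 mm

S1: ⌊686/2⌋ × 485 = 343 × 485 mm
S2: ⌊485/2⌋ × 343 = 242 × 343 mm
S3: ⌊343/2⌋ × 242 = 171 × 242 mm
S4: ⌊242/2⌋ × 171 = 121 × 171 mm
S5: ⌊171/2⌋ × 121 = 85 × 121 mm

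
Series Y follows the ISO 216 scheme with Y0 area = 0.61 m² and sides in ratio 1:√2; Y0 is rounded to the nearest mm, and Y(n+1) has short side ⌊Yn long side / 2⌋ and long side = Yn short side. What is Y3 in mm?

232 × 328 mm

Let Y0's short side be w mm. w · w√2 = 0.61 m² = 610,000 mm², so w ≈ 656.8 mm and w√2 ≈ 928.8 mm → Y0 = 657 × 929 mm.
Y1: ⌊929/2⌋ × 657 = 464 × 657 mm
Y2: ⌊657/2⌋ × 464 = 328 × 464 mm
Y3: ⌊464/2⌋ × 328 = 232 × 328 mm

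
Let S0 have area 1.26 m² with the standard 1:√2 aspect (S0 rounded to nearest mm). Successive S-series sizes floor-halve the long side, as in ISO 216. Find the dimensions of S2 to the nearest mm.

472 × 667 mm

Let S0's short side be w mm. w · w√2 = 1.26 m² = 1,260,000 mm², so w ≈ 943.9 mm and w√2 ≈ 1334.9 mm → S0 = 944 × 1335 mm.
S1: ⌊1335/2⌋ × 944 = 667 × 944 mm
S2: ⌊944/2⌋ × 667 = 472 × 667 mm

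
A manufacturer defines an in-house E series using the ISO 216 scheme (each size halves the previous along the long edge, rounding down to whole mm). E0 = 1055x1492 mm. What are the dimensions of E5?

186 × 263 mm

E1: ⌊1492/2⌋ × 1055 = 746 × 1055 mm
E2: ⌊1055/2⌋ × 746 = 527 × 746 mm
E3: ⌊746/2⌋ × 527 = 373 × 527 mm
E4: ⌊527/2⌋ × 373 = 263 × 373 mm
E5: ⌊373/2⌋ × 263 = 186 × 263 mm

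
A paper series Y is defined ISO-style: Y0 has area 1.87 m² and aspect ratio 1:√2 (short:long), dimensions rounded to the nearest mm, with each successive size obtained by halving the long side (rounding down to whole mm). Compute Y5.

Let Y0's short side be w mm. w · w√2 = 1.87 m² = 1,870,000 mm², so w ≈ 1149.9 mm and w√2 ≈ 1626.2 mm → Y0 = 1150 × 1626 mm.
Y1: ⌊1626/2⌋ × 1150 = 813 × 1150 mm
Y2: ⌊1150/2⌋ × 813 = 575 × 813 mm
Y3: ⌊813/2⌋ × 575 = 406 × 575 mm
Y4: ⌊575/2⌋ × 406 = 287 × 406 mm
Y5: ⌊406/2⌋ × 287 = 203 × 287 mm

203 × 287 mm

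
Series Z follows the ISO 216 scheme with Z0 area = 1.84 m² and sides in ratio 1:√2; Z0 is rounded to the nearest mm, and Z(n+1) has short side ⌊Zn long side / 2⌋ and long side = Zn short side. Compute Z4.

Let Z0's short side be w mm. w · w√2 = 1.84 m² = 1,840,000 mm², so w ≈ 1140.6 mm and w√2 ≈ 1613.1 mm → Z0 = 1141 × 1613 mm.
Z1: ⌊1613/2⌋ × 1141 = 806 × 1141 mm
Z2: ⌊1141/2⌋ × 806 = 570 × 806 mm
Z3: ⌊806/2⌋ × 570 = 403 × 570 mm
Z4: ⌊570/2⌋ × 403 = 285 × 403 mm

285 × 403 mm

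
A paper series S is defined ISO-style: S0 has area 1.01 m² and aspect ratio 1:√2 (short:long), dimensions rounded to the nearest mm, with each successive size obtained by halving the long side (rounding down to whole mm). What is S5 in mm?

Let S0's short side be w mm. w · w√2 = 1.01 m² = 1,010,000 mm², so w ≈ 845.1 mm and w√2 ≈ 1195.1 mm → S0 = 845 × 1195 mm.
S1: ⌊1195/2⌋ × 845 = 597 × 845 mm
S2: ⌊845/2⌋ × 597 = 422 × 597 mm
S3: ⌊597/2⌋ × 422 = 298 × 422 mm
S4: ⌊422/2⌋ × 298 = 211 × 298 mm
S5: ⌊298/2⌋ × 211 = 149 × 211 mm

149 × 211 mm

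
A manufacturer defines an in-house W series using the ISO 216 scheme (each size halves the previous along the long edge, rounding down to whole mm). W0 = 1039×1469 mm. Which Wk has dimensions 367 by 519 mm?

W3

W0: 1039 × 1469 mm
W1: 734 × 1039 mm
W2: 519 × 734 mm
W3: 367 × 519 mm
W4: 259 × 367 mm
→ matches W3.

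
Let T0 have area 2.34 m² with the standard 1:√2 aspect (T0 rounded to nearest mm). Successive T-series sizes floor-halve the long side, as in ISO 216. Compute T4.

Let T0's short side be w mm. w · w√2 = 2.34 m² = 2,340,000 mm², so w ≈ 1286.3 mm and w√2 ≈ 1819.1 mm → T0 = 1286 × 1819 mm.
T1: ⌊1819/2⌋ × 1286 = 909 × 1286 mm
T2: ⌊1286/2⌋ × 909 = 643 × 909 mm
T3: ⌊909/2⌋ × 643 = 454 × 643 mm
T4: ⌊643/2⌋ × 454 = 321 × 454 mm

321 × 454 mm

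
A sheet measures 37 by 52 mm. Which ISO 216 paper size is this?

A9 (37 × 52 mm)

Aspect ratio 52/37 ≈ 1.405 — close to the ISO √2 ≈ 1.414.
In the A-series (A0 area = 1 m²): A9 = 37 × 52 mm.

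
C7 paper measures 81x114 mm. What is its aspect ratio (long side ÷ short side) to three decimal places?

114 / 81 = 1.407
ISO 216 targets √2 ≈ 1.414; the -0.007 deviation is from mm rounding.

1.407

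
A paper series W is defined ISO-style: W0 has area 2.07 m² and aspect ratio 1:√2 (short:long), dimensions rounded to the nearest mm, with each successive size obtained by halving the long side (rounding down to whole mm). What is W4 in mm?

302 × 427 mm

Let W0's short side be w mm. w · w√2 = 2.07 m² = 2,070,000 mm², so w ≈ 1209.8 mm and w√2 ≈ 1711.0 mm → W0 = 1210 × 1711 mm.
W1: ⌊1711/2⌋ × 1210 = 855 × 1210 mm
W2: ⌊1210/2⌋ × 855 = 605 × 855 mm
W3: ⌊855/2⌋ × 605 = 427 × 605 mm
W4: ⌊605/2⌋ × 427 = 302 × 427 mm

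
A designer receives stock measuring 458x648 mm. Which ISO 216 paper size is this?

Aspect ratio 648/458 ≈ 1.415 — close to the ISO √2 ≈ 1.414.
In the C-series (envelope sizes, between A and B): C2 = 458 × 648 mm.

C2 (458 × 648 mm)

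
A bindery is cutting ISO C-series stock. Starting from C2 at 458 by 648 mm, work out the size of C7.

81 × 114 mm

C3: ⌊648/2⌋ × 458 = 324 × 458 mm
C4: ⌊458/2⌋ × 324 = 229 × 324 mm
C5: ⌊324/2⌋ × 229 = 162 × 229 mm
C6: ⌊229/2⌋ × 162 = 114 × 162 mm
C7: ⌊162/2⌋ × 114 = 81 × 114 mm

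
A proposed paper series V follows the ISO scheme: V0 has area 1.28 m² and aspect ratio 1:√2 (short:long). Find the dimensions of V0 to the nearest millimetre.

951 × 1345 mm

Let the short side be w mm. Then w · w√2 = 1.28 m² = 1,280,000 mm².
w² = 1,280,000/√2, so w ≈ 951.4 mm; long side = w√2 ≈ 1345.4 mm.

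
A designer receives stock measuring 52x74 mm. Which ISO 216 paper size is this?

A8 (52 × 74 mm)

Aspect ratio 74/52 ≈ 1.423 — close to the ISO √2 ≈ 1.414.
In the A-series (A0 area = 1 m²): A8 = 52 × 74 mm.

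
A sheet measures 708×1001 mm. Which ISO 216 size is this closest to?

Aspect ratio 1001/708 ≈ 1.414 — close to the ISO √2 ≈ 1.414.
In the B-series (B0 = 1000 × 1414 mm): B1 = 707 × 1000 mm.
Off by 2 mm total — nearest standard size.

B1 (707 × 1000 mm)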